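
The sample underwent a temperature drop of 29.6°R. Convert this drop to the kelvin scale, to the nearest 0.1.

16.4 K

An interval of 1°R corresponds to 5/9 K.
29.6 × 5/9 = 16.4.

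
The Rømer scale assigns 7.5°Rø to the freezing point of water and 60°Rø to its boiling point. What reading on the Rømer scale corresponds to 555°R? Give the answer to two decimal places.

First in Celsius: (555 - 491.67) × 5/9 = 35.1833°C.
Linearly onto the Rømer scale: 7.5 + (35.1833 / 100) × (60 - 7.5) = 25.97°Rø.

25.97°Rø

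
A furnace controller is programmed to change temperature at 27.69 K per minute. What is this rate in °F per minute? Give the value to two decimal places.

49.84 °F/minute

The quantity depends on a temperature interval, so only the ratio of degree sizes applies; the offset between the scales is irrelevant.
A change of 1 K is a change of 1.8°F, so 27.69 × 1.8 = 49.84.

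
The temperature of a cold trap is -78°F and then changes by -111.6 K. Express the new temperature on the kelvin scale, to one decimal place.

Initial temperature in Celsius: (-78 - 32) × 5/9 = -61.1111°C.
The 111.6 K change is an interval; Kelvin and Celsius degrees are the same size, so ΔC = -111.6°C.
Final Celsius temperature: -61.1111 - 111.6000 = -172.7111°C.
In kelvin: -172.7111 + 273.15 = 100.4 K.

100.4 K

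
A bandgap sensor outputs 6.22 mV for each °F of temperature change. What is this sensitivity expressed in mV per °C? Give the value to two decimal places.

Since only a temperature interval is involved, the additive offset between the scales drops out.
A change of 1°C is a change of 1.8°F, so per °C the value is 6.22 × 1.8 = 11.20.

11.20 mV per °C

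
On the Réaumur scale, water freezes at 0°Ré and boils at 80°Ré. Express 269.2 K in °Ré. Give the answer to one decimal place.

-3.2°Ré

First in Celsius: 269.2 - 273.15 = -3.9500°C.
Linearly onto the Réaumur scale: 0 + (-3.9500 / 100) × (80 - 0) = -3.2°Ré.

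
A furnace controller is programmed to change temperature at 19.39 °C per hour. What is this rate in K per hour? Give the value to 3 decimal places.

Since only a temperature interval is involved, the additive offset between the scales drops out.
A change of 1°C is a change of 1 K, so 19.39 × 1 = 19.390.

19.390 K/hour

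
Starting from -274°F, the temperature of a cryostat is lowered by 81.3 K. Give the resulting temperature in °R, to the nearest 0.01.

Initial temperature in Celsius: (-274 - 32) × 5/9 = -170.0000°C.
The 81.3 K change is an interval; Kelvin and Celsius degrees are the same size, so ΔC = -81.3°C.
Final Celsius temperature: -170.0000 - 81.3000 = -251.3000°C.
In Rankine: -251.3000 × 1.8 + 491.67 = 39.33°R.

39.33°R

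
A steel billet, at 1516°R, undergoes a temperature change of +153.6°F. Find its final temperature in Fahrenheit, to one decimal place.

Initial temperature in Celsius: (1516 - 491.67) × 5/9 = 569.0722°C.
The 153.6°F change is an interval, so only the factor 5/9 applies: +153.6 × 5/9 = +85.3333°C.
Final Celsius temperature: 569.0722 + 85.3333 = 654.4056°C.
In Fahrenheit: 654.4056 × 1.8 + 32 = 1209.9°F.

1209.9°F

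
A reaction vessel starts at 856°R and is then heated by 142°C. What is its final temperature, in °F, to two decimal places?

651.93°F

Initial temperature in Celsius: (856 - 491.67) × 5/9 = 202.4056°C.
Final Celsius temperature: 202.4056 + 142.0000 = 344.4056°C.
In Fahrenheit: 344.4056 × 1.8 + 32 = 651.93°F.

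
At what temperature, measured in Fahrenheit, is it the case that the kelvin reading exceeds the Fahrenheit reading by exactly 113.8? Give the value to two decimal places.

318.54°F

Let F be the Fahrenheit reading. The kelvin reading is K = 5/9·F + 255.372.
Require K - F = 113.8: (-4/9)·F + 255.372 = 113.8.
F = (113.8 - 255.372) / (-4/9) = 318.54.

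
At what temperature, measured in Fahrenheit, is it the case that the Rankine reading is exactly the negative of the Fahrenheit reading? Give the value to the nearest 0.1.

-229.8°F

Let F be the Fahrenheit reading. The Rankine reading is R = 1·F + 459.67.
Require R = -1·F: 1·F + 459.67 = -1·F.
(2)·F = -459.67  ⇒  F = -229.8.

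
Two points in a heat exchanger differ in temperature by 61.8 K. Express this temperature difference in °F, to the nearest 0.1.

111.2°F

An interval of 1 K corresponds to 1.8°F.
61.8 × 1.8 = 111.2.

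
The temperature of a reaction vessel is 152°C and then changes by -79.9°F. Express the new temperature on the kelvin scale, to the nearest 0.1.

The 79.9°F change is an interval, so only the factor 5/9 applies: -79.9 × 5/9 = -44.3889°C.
Final Celsius temperature: 152.0000 - 44.3889 = 107.6111°C.
In kelvin: 107.6111 + 273.15 = 380.8 K.

380.8 K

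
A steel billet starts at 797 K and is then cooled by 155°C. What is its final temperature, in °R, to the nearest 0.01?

1155.60°R

Initial temperature in Celsius: 797 - 273.15 = 523.8500°C.
Final Celsius temperature: 523.8500 - 155.0000 = 368.8500°C.
In Rankine: 368.8500 × 1.8 + 491.67 = 1155.60°R.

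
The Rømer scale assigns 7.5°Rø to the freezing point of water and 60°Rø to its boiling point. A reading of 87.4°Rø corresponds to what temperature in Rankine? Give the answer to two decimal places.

765.61°R

Linear interpolation between the fixed points: C = (87.4 - 7.5) × 100 / (60 - 7.5) = 152.1905°C.
Then 152.1905 × 1.8 + 491.67 = 765.61°R.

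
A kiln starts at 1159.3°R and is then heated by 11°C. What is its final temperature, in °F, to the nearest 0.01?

719.43°F

Initial temperature in Celsius: (1159.3 - 491.67) × 5/9 = 370.9056°C.
Final Celsius temperature: 370.9056 + 11.0000 = 381.9056°C.
In Fahrenheit: 381.9056 × 1.8 + 32 = 719.43°F.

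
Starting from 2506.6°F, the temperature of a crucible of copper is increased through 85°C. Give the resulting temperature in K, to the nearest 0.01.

Initial temperature in Celsius: (2506.6 - 32) × 5/9 = 1374.7778°C.
Final Celsius temperature: 1374.7778 + 85.0000 = 1459.7778°C.
In kelvin: 1459.7778 + 273.15 = 1732.93 K.

1732.93 K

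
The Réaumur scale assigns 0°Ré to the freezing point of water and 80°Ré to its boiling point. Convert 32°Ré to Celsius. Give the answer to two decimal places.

40.00°C

Linear interpolation between the fixed points: C = (32 - 0) × 100 / (80 - 0) = 40.0000°C.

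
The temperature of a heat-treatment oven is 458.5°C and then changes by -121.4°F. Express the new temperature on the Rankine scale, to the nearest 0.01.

1195.57°R

The 121.4°F change is an interval, so only the factor 5/9 applies: -121.4 × 5/9 = -67.4444°C.
Final Celsius temperature: 458.5000 - 67.4444 = 391.0556°C.
In Rankine: 391.0556 × 1.8 + 491.67 = 1195.57°R.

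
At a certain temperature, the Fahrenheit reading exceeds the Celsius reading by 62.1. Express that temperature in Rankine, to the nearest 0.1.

Let x be the Celsius reading; then the Fahrenheit reading is 1.8·x + 32.
(1.8·x + 32) - x = 62.1  ⇒  (0.8)·x = 30.1  ⇒  x = 37.6250°C.
In Rankine: 37.6250 × 1.8 + 491.67 = 559.4°R.

559.4°R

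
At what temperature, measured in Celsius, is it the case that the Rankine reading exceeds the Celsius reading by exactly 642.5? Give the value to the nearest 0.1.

Let C be the Celsius reading. The Rankine reading is R = 1.8·C + 491.67.
Require R - C = 642.5: (0.8)·C + 491.67 = 642.5.
C = (642.5 - 491.67) / (0.8) = 188.5.

188.5°C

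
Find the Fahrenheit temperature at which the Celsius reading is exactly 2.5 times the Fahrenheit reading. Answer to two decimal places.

Let F be the Fahrenheit reading. The Celsius reading is C = 5/9·F - 17.7778.
Require C = 2.5·F: 5/9·F - 17.7778 = 2.5·F.
(-35/18)·F = 17.7778  ⇒  F = -9.14.

-9.14°F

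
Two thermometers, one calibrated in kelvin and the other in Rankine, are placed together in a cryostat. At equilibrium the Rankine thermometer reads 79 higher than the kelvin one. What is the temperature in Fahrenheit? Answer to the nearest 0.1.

Let x be the kelvin reading; then the Rankine reading is 1.8·x.
(1.8·x) - x = 79  ⇒  (0.8)·x = 79  ⇒  x = 98.7500 K.
In Celsius: 98.75 - 273.15 = -174.4000°C.
In Fahrenheit: -174.4000 × 1.8 + 32 = -281.9°F.

-281.9°F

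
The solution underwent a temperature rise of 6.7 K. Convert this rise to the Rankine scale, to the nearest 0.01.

For a temperature interval the offset drops out; only the factor 1.8 applies.
6.7 × 1.8 = 12.06.

12.06°R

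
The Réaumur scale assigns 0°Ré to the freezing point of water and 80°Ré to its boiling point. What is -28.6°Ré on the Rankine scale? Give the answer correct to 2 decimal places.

Linear interpolation between the fixed points: C = (-28.6 - 0) × 100 / (80 - 0) = -35.7500°C.
Then -35.7500 × 1.8 + 491.67 = 427.32°R.

427.32°R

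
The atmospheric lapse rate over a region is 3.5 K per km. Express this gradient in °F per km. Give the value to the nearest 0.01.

Since only a temperature interval is involved, the additive offset between the scales drops out.
A change of 1 K is a change of 1.8°F, so 3.5 × 1.8 = 6.30.

6.30 °F/km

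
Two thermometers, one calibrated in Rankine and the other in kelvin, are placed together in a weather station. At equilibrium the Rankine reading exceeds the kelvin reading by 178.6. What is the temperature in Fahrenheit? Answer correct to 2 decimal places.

Let x be the Rankine reading; then the kelvin reading is 5/9·x.
(5/9·x) - x = -178.6  ⇒  (-4/9)·x = -178.6  ⇒  x = 401.8500°R.
In Celsius: (401.85 - 491.67) × 5/9 = -49.9000°C.
In Fahrenheit: -49.9000 × 1.8 + 32 = -57.82°F.

-57.82°F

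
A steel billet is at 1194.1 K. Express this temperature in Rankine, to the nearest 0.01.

2149.38°R

In Celsius: 1194.1 - 273.15 = 920.9500°C.
In Rankine: 920.9500 × 1.8 + 491.67 = 2149.38°R.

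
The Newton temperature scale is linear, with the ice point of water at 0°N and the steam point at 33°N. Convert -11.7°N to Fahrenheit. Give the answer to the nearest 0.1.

-31.8°F

Linear interpolation between the fixed points: C = (-11.7 - 0) × 100 / (33 - 0) = -35.4545°C.
Then -35.4545 × 1.8 + 32 = -31.8°F.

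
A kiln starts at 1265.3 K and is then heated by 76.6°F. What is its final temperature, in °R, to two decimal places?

Initial temperature in Celsius: 1265.3 - 273.15 = 992.1500°C.
The 76.6°F change is an interval, so only the factor 5/9 applies: +76.6 × 5/9 = +42.5556°C.
Final Celsius temperature: 992.1500 + 42.5556 = 1034.7056°C.
In Rankine: 1034.7056 × 1.8 + 491.67 = 2354.14°R.

2354.14°R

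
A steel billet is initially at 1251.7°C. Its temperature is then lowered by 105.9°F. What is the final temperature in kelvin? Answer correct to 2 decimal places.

1466.02 K

The 105.9°F change is an interval, so only the factor 5/9 applies: -105.9 × 5/9 = -58.8333°C.
Final Celsius temperature: 1251.7000 - 58.8333 = 1192.8667°C.
In kelvin: 1192.8667 + 273.15 = 1466.02 K.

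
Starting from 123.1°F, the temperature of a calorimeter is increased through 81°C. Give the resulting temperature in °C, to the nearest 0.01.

131.61°C

Initial temperature in Celsius: (123.1 - 32) × 5/9 = 50.6111°C.
Final Celsius temperature: 50.6111 + 81.0000 = 131.6111°C.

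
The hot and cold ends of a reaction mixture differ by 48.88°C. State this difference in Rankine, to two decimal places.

Only the scale ratio 1.8 matters for a change in temperature.
48.88 × 1.8 = 87.98.

87.98°R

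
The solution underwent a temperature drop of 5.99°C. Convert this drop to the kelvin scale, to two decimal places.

Celsius and kelvin degrees are the same size, so the interval is unchanged: 5.99.

5.99 K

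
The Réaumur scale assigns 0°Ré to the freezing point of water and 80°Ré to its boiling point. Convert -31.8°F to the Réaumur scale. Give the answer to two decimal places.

-28.36°Ré

First in Celsius: (-31.8 - 32) × 5/9 = -35.4444°C.
Linearly onto the Réaumur scale: 0 + (-35.4444 / 100) × (80 - 0) = -28.36°Ré.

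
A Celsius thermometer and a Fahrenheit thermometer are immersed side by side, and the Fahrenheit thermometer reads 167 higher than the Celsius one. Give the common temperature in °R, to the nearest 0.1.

Let x be the Celsius reading; then the Fahrenheit reading is 1.8·x + 32.
(1.8·x + 32) - x = 167  ⇒  (0.8)·x = 135  ⇒  x = 168.7500°C.
In Rankine: 168.7500 × 1.8 + 491.67 = 795.4°R.

795.4°R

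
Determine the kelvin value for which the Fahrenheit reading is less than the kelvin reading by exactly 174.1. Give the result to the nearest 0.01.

Let K be the kelvin reading. The Fahrenheit reading is F = 1.8·K - 459.67.
Require F - K = -174.1: (0.8)·K - 459.67 = -174.1.
K = (-174.1 + 459.67) / (0.8) = 356.96.

356.96 K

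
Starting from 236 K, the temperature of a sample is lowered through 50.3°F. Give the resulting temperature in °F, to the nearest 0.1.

Initial temperature in Celsius: 236 - 273.15 = -37.1500°C.
The 50.3°F change is an interval, so only the factor 5/9 applies: -50.3 × 5/9 = -27.9444°C.
Final Celsius temperature: -37.1500 - 27.9444 = -65.0944°C.
In Fahrenheit: -65.0944 × 1.8 + 32 = -85.2°F.

-85.2°F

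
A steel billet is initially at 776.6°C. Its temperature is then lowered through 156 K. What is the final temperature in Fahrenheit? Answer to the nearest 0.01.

1149.08°F

The 156 K change is an interval; Kelvin and Celsius degrees are the same size, so ΔC = -156°C.
Final Celsius temperature: 776.6000 - 156.0000 = 620.6000°C.
In Fahrenheit: 620.6000 × 1.8 + 32 = 1149.08°F.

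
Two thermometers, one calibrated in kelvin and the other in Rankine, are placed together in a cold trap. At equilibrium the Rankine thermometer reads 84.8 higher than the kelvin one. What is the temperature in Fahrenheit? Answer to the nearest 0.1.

-268.9°F

Let x be the kelvin reading; then the Rankine reading is 1.8·x.
(1.8·x) - x = 84.8  ⇒  (0.8)·x = 84.8  ⇒  x = 106.0000 K.
In Celsius: 106 - 273.15 = -167.1500°C.
In Fahrenheit: -167.1500 × 1.8 + 32 = -268.9°F.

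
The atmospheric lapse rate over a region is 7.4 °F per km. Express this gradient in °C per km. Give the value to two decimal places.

The quantity depends on a temperature interval, so only the ratio of degree sizes applies; the offset between the scales is irrelevant.
A change of 1°F is a change of 5/9°C, so 7.4 × 5/9 = 4.11.

4.11 °C/km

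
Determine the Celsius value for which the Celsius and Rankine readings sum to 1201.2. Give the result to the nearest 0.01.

Let C be the Celsius reading. The Rankine reading is R = 1.8·C + 491.67.
Require C + R = 1201.2: (2.8)·C + 491.67 = 1201.2.
C = (1201.2 - 491.67) / (2.8) = 253.40.

253.40°C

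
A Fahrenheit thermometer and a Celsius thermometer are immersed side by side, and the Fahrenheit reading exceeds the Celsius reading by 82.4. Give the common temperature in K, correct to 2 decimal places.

336.15 K

Let x be the Fahrenheit reading; then the Celsius reading is 5/9·x - 17.7778.
(5/9·x - 17.7778) - x = -82.4  ⇒  (-4/9)·x = -64.6222  ⇒  x = 145.4000°F.
In Celsius: (145.4 - 32) × 5/9 = 63.0000°C.
In kelvin: 63.0000 + 273.15 = 336.15 K.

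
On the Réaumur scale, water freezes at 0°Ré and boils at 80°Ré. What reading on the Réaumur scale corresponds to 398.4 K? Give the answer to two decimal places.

100.20°Ré

First in Celsius: 398.4 - 273.15 = 125.2500°C.
Linearly onto the Réaumur scale: 0 + (125.2500 / 100) × (80 - 0) = 100.20°Ré.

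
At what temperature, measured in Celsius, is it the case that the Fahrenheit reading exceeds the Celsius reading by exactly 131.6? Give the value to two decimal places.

124.50°C

Let C be the Celsius reading. The Fahrenheit reading is F = 1.8·C + 32.
Require F - C = 131.6: (0.8)·C + 32 = 131.6.
C = (131.6 - 32) / (0.8) = 124.50.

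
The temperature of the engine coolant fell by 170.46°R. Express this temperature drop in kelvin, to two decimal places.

94.70 K

Only the scale ratio 5/9 matters for a change in temperature.
170.46 × 5/9 = 94.70.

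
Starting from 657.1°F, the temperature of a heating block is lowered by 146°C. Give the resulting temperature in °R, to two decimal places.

853.97°R

Initial temperature in Celsius: (657.1 - 32) × 5/9 = 347.2778°C.
Final Celsius temperature: 347.2778 - 146.0000 = 201.2778°C.
In Rankine: 201.2778 × 1.8 + 491.67 = 853.97°R.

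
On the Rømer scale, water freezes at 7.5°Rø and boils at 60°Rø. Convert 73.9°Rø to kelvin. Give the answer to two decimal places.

Linear interpolation between the fixed points: C = (73.9 - 7.5) × 100 / (60 - 7.5) = 126.4762°C.
Then 126.4762 + 273.15 = 399.63 K.

399.63 K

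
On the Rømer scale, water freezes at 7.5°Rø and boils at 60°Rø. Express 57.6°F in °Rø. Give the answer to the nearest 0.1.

First in Celsius: (57.6 - 32) × 5/9 = 14.2222°C.
Linearly onto the Rømer scale: 7.5 + (14.2222 / 100) × (60 - 7.5) = 15.0°Rø.

15.0°Rø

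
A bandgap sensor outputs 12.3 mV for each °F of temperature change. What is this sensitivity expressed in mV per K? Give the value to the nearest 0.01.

22.14 mV per K

The quantity depends on a temperature interval, so only the ratio of degree sizes applies; the offset between the scales is irrelevant.
A change of 1 K is a change of 1.8°F, so per K the value is 12.3 × 1.8 = 22.14.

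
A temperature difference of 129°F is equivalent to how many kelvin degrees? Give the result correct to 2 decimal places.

71.67 K

Only the scale ratio 5/9 matters for a change in temperature.
129 × 5/9 = 71.67.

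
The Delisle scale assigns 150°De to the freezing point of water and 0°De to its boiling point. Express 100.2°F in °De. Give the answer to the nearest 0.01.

First in Celsius: (100.2 - 32) × 5/9 = 37.8889°C.
Linearly onto the Delisle scale: 150 + (37.8889 / 100) × (0 - 150) = 93.17°De.

93.17°De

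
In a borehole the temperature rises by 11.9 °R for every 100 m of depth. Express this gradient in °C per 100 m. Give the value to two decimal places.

The quantity depends on a temperature interval, so only the ratio of degree sizes applies; the offset between the scales is irrelevant.
A change of 1°R is a change of 5/9°C, so 11.9 × 5/9 = 6.61.

6.61 °C/100 m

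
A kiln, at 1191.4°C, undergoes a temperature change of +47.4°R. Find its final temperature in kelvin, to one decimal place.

1490.9 K

The 47.4°R change is an interval, so only the factor 5/9 applies: +47.4 × 5/9 = +26.3333°C.
Final Celsius temperature: 1191.4000 + 26.3333 = 1217.7333°C.
In kelvin: 1217.7333 + 273.15 = 1490.9 K.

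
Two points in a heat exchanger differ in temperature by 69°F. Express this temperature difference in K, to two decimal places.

An interval of 1°F corresponds to 5/9 K.
69 × 5/9 = 38.33.

38.33 K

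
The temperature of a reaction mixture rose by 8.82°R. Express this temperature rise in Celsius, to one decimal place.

Only the scale ratio 5/9 matters for a change in temperature.
8.82 × 5/9 = 4.9.

4.9°C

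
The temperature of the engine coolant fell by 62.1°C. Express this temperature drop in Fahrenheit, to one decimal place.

111.8°F

An interval of 1°C corresponds to 1.8°F.
62.1 × 1.8 = 111.8.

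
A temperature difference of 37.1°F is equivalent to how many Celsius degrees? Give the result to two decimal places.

20.61°C

An interval of 1°F corresponds to 5/9°C.
37.1 × 5/9 = 20.61.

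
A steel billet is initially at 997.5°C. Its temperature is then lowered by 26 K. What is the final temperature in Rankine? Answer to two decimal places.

2240.37°R

The 26 K change is an interval; Kelvin and Celsius degrees are the same size, so ΔC = -26°C.
Final Celsius temperature: 997.5000 - 26.0000 = 971.5000°C.
In Rankine: 971.5000 × 1.8 + 491.67 = 2240.37°R.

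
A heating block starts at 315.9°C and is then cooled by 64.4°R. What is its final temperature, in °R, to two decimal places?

995.89°R

The 64.4°R change is an interval, so only the factor 5/9 applies: -64.4 × 5/9 = -35.7778°C.
Final Celsius temperature: 315.9000 - 35.7778 = 280.1222°C.
In Rankine: 280.1222 × 1.8 + 491.67 = 995.89°R.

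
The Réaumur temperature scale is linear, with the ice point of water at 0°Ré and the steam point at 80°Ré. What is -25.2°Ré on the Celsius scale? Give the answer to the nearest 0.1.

-31.5°C

Linear interpolation between the fixed points: C = (-25.2 - 0) × 100 / (80 - 0) = -31.5000°C.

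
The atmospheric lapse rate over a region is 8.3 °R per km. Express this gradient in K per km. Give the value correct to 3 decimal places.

The quantity depends on a temperature interval, so only the ratio of degree sizes applies; the offset between the scales is irrelevant.
A change of 1°R is a change of 5/9 K, so 8.3 × 5/9 = 4.611.

4.611 K/km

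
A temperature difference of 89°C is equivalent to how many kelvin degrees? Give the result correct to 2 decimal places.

89.00 K

Celsius and kelvin degrees are the same size, so the interval is unchanged: 89.00.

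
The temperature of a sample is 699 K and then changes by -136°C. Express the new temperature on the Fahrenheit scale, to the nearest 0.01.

553.73°F

Initial temperature in Celsius: 699 - 273.15 = 425.8500°C.
Final Celsius temperature: 425.8500 - 136.0000 = 289.8500°C.
In Fahrenheit: 289.8500 × 1.8 + 32 = 553.73°F.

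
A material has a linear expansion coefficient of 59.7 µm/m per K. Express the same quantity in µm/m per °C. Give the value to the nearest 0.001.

Since only a temperature interval is involved, the additive offset between the scales drops out.
A change of 1°C is a change of 1 K, so per °C the value is 59.7 × 1 = 59.700.

59.700 µm/m per °C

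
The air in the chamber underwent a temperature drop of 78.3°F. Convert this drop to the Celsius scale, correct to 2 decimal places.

43.50°C

An interval of 1°F corresponds to 5/9°C.
78.3 × 5/9 = 43.50.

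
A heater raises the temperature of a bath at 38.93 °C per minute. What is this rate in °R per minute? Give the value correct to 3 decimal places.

70.074 °R/minute

Since only a temperature interval is involved, the additive offset between the scales drops out.
A change of 1°C is a change of 1.8°R, so 38.93 × 1.8 = 70.074.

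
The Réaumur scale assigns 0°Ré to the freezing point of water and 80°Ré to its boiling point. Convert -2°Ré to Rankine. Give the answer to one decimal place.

487.2°R

Linear interpolation between the fixed points: C = (-2 - 0) × 100 / (80 - 0) = -2.5000°C.
Then -2.5000 × 1.8 + 491.67 = 487.2°R.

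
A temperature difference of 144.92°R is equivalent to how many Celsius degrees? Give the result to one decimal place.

An interval of 1°R corresponds to 5/9°C.
144.92 × 5/9 = 80.5.

80.5°C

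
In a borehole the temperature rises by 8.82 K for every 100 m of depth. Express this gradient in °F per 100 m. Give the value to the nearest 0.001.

15.876 °F/100 m

The quantity depends on a temperature interval, so only the ratio of degree sizes applies; the offset between the scales is irrelevant.
A change of 1 K is a change of 1.8°F, so 8.82 × 1.8 = 15.876.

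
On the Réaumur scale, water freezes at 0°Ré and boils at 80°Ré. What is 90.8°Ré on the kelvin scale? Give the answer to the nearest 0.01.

386.65 K

Linear interpolation between the fixed points: C = (90.8 - 0) × 100 / (80 - 0) = 113.5000°C.
Then 113.5000 + 273.15 = 386.65 K.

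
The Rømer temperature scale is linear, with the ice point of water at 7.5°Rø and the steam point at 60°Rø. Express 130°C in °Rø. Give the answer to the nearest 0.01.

Linearly onto the Rømer scale: 7.5 + (130.0000 / 100) × (60 - 7.5) = 75.75°Rø.

75.75°Rø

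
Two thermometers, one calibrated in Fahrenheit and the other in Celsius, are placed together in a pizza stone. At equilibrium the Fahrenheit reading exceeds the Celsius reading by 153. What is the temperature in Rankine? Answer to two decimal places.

763.92°R

Let x be the Fahrenheit reading; then the Celsius reading is 5/9·x - 17.7778.
(5/9·x - 17.7778) - x = -153  ⇒  (-4/9)·x = -135.222  ⇒  x = 304.2500°F.
In Celsius: (304.25 - 32) × 5/9 = 151.2500°C.
In Rankine: 151.2500 × 1.8 + 491.67 = 763.92°R.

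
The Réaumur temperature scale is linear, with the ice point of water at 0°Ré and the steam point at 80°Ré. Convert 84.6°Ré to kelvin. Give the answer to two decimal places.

378.90 K

Linear interpolation between the fixed points: C = (84.6 - 0) × 100 / (80 - 0) = 105.7500°C.
Then 105.7500 + 273.15 = 378.90 K.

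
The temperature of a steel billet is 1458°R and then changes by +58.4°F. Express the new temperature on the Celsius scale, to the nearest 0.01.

Initial temperature in Celsius: (1458 - 491.67) × 5/9 = 536.8500°C.
The 58.4°F change is an interval, so only the factor 5/9 applies: +58.4 × 5/9 = +32.4444°C.
Final Celsius temperature: 536.8500 + 32.4444 = 569.2944°C.

569.29°C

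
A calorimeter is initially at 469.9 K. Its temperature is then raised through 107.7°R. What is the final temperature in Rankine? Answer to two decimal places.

953.52°R

Initial temperature in Celsius: 469.9 - 273.15 = 196.7500°C.
The 107.7°R change is an interval, so only the factor 5/9 applies: +107.7 × 5/9 = +59.8333°C.
Final Celsius temperature: 196.7500 + 59.8333 = 256.5833°C.
In Rankine: 256.5833 × 1.8 + 491.67 = 953.52°R.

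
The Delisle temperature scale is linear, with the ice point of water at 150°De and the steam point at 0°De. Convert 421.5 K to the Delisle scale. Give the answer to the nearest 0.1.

First in Celsius: 421.5 - 273.15 = 148.3500°C.
Linearly onto the Delisle scale: 150 + (148.3500 / 100) × (0 - 150) = -72.5°De.

-72.5°De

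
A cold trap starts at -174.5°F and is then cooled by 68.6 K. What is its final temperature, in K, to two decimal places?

89.83 K

Initial temperature in Celsius: (-174.5 - 32) × 5/9 = -114.7222°C.
The 68.6 K change is an interval; Kelvin and Celsius degrees are the same size, so ΔC = -68.6°C.
Final Celsius temperature: -114.7222 - 68.6000 = -183.3222°C.
In kelvin: -183.3222 + 273.15 = 89.83 K.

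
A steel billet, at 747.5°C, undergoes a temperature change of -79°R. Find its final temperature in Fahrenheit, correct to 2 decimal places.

The 79°R change is an interval, so only the factor 5/9 applies: -79 × 5/9 = -43.8889°C.
Final Celsius temperature: 747.5000 - 43.8889 = 703.6111°C.
In Fahrenheit: 703.6111 × 1.8 + 32 = 1298.50°F.

1298.50°F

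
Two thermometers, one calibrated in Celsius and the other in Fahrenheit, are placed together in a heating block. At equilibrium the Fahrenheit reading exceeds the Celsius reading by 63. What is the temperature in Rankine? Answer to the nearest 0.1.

561.4°R

Let x be the Celsius reading; then the Fahrenheit reading is 1.8·x + 32.
(1.8·x + 32) - x = 63  ⇒  (0.8)·x = 31  ⇒  x = 38.7500°C.
In Rankine: 38.7500 × 1.8 + 491.67 = 561.4°R.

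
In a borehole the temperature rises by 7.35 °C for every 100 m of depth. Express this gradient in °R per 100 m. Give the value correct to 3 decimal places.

13.230 °R/100 m

Since only a temperature interval is involved, the additive offset between the scales drops out.
A change of 1°C is a change of 1.8°R, so 7.35 × 1.8 = 13.230.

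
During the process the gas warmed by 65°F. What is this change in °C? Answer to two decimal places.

For a temperature interval the offset drops out; only the factor 5/9 applies.
65 × 5/9 = 36.11.

36.11°C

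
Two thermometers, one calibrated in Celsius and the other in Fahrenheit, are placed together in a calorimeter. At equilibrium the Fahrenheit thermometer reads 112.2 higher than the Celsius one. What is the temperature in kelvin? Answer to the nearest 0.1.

373.4 K

Let x be the Celsius reading; then the Fahrenheit reading is 1.8·x + 32.
(1.8·x + 32) - x = 112.2  ⇒  (0.8)·x = 80.2  ⇒  x = 100.2500°C.
In kelvin: 100.2500 + 273.15 = 373.4 K.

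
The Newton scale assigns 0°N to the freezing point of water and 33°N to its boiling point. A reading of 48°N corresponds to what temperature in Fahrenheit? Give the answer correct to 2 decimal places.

293.82°F

Linear interpolation between the fixed points: C = (48 - 0) × 100 / (33 - 0) = 145.4545°C.
Then 145.4545 × 1.8 + 32 = 293.82°F.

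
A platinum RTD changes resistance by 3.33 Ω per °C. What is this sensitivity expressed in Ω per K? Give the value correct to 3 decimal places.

3.330 Ω per K

Since only a temperature interval is involved, the additive offset between the scales drops out.
A change of 1 K is a change of 1°C, so per K the value is 3.33 × 1 = 3.330.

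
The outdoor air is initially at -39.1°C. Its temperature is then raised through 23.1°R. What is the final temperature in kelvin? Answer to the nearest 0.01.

246.88 K

The 23.1°R change is an interval, so only the factor 5/9 applies: +23.1 × 5/9 = +12.8333°C.
Final Celsius temperature: -39.1000 + 12.8333 = -26.2667°C.
In kelvin: -26.2667 + 273.15 = 246.88 K.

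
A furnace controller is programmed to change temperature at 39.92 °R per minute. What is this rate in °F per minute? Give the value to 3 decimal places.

Since only a temperature interval is involved, the additive offset between the scales drops out.
A change of 1°R is a change of 1°F, so 39.92 × 1 = 39.920.

39.920 °F/minute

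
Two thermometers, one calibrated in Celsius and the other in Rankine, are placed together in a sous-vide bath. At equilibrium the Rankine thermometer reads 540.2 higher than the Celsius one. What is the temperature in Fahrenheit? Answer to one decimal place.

Let x be the Celsius reading; then the Rankine reading is 1.8·x + 491.67.
(1.8·x + 491.67) - x = 540.2  ⇒  (0.8)·x = 48.53  ⇒  x = 60.6625°C.
In Fahrenheit: 60.6625 × 1.8 + 32 = 141.2°F.

141.2°F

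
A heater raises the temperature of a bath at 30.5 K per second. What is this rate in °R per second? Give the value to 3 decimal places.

Since only a temperature interval is involved, the additive offset between the scales drops out.
A change of 1 K is a change of 1.8°R, so 30.5 × 1.8 = 54.900.

54.900 °R/second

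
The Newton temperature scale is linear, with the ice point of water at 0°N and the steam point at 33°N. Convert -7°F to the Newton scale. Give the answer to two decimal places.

-7.15°N

First in Celsius: (-7 - 32) × 5/9 = -21.6667°C.
Linearly onto the Newton scale: 0 + (-21.6667 / 100) × (33 - 0) = -7.15°N.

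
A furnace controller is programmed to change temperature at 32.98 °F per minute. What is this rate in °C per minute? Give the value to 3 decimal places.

The quantity depends on a temperature interval, so only the ratio of degree sizes applies; the offset between the scales is irrelevant.
A change of 1°F is a change of 5/9°C, so 32.98 × 5/9 = 18.322.

18.322 °C/minute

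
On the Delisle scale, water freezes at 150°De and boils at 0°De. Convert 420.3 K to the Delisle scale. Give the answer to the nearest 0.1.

-70.7°De

First in Celsius: 420.3 - 273.15 = 147.1500°C.
Linearly onto the Delisle scale: 150 + (147.1500 / 100) × (0 - 150) = -70.7°De.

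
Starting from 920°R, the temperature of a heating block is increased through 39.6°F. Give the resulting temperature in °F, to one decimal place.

Initial temperature in Celsius: (920 - 491.67) × 5/9 = 237.9611°C.
The 39.6°F change is an interval, so only the factor 5/9 applies: +39.6 × 5/9 = +22.0000°C.
Final Celsius temperature: 237.9611 + 22.0000 = 259.9611°C.
In Fahrenheit: 259.9611 × 1.8 + 32 = 499.9°F.

499.9°F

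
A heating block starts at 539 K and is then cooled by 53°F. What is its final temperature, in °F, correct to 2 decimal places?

Initial temperature in Celsius: 539 - 273.15 = 265.8500°C.
The 53°F change is an interval, so only the factor 5/9 applies: -53 × 5/9 = -29.4444°C.
Final Celsius temperature: 265.8500 - 29.4444 = 236.4056°C.
In Fahrenheit: 236.4056 × 1.8 + 32 = 457.53°F.

457.53°F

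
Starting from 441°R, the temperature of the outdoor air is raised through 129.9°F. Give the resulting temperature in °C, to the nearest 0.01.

Initial temperature in Celsius: (441 - 491.67) × 5/9 = -28.1500°C.
The 129.9°F change is an interval, so only the factor 5/9 applies: +129.9 × 5/9 = +72.1667°C.
Final Celsius temperature: -28.1500 + 72.1667 = 44.0167°C.

44.02°C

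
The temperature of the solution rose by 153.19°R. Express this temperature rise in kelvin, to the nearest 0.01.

85.11 K

For a temperature interval the offset drops out; only the factor 5/9 applies.
153.19 × 5/9 = 85.11.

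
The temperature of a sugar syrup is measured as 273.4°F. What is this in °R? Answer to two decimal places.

733.07°R

In Celsius: (273.4 - 32) × 5/9 = 134.1111°C.
In Rankine: 134.1111 × 1.8 + 491.67 = 733.07°R.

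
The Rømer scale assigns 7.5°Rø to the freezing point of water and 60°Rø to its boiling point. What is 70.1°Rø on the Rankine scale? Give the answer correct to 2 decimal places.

706.30°R

Linear interpolation between the fixed points: C = (70.1 - 7.5) × 100 / (60 - 7.5) = 119.2381°C.
Then 119.2381 × 1.8 + 491.67 = 706.30°R.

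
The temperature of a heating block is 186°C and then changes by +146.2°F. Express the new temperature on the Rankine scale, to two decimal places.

The 146.2°F change is an interval, so only the factor 5/9 applies: +146.2 × 5/9 = +81.2222°C.
Final Celsius temperature: 186.0000 + 81.2222 = 267.2222°C.
In Rankine: 267.2222 × 1.8 + 491.67 = 972.67°R.

972.67°R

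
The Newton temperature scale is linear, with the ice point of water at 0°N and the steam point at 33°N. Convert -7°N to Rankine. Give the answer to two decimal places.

Linear interpolation between the fixed points: C = (-7 - 0) × 100 / (33 - 0) = -21.2121°C.
Then -21.2121 × 1.8 + 491.67 = 453.49°R.

453.49°R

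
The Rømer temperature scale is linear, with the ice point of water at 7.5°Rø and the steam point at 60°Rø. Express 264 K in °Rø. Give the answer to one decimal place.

First in Celsius: 264 - 273.15 = -9.1500°C.
Linearly onto the Rømer scale: 7.5 + (-9.1500 / 100) × (60 - 7.5) = 2.7°Rø.

2.7°Rø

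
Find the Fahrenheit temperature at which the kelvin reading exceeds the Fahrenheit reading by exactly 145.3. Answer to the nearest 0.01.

Let F be the Fahrenheit reading. The kelvin reading is K = 5/9·F + 255.372.
Require K - F = 145.3: (-4/9)·F + 255.372 = 145.3.
F = (145.3 - 255.372) / (-4/9) = 247.66.

247.66°F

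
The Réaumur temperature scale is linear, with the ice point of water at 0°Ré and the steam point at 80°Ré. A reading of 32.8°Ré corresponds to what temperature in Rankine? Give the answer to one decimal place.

565.5°R

Linear interpolation between the fixed points: C = (32.8 - 0) × 100 / (80 - 0) = 41.0000°C.
Then 41.0000 × 1.8 + 491.67 = 565.5°R.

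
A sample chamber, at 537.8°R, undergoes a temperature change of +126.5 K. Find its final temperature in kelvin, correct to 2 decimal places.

425.28 K

Initial temperature in Celsius: (537.8 - 491.67) × 5/9 = 25.6278°C.
The 126.5 K change is an interval; Kelvin and Celsius degrees are the same size, so ΔC = +126.5°C.
Final Celsius temperature: 25.6278 + 126.5000 = 152.1278°C.
In kelvin: 152.1278 + 273.15 = 425.28 K.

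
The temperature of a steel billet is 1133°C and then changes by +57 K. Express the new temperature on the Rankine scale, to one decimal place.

2633.7°R

The 57 K change is an interval; Kelvin and Celsius degrees are the same size, so ΔC = +57°C.
Final Celsius temperature: 1133.0000 + 57.0000 = 1190.0000°C.
In Rankine: 1190.0000 × 1.8 + 491.67 = 2633.7°R.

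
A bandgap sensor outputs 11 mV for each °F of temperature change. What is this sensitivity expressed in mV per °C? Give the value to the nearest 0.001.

19.800 mV per °C

The quantity depends on a temperature interval, so only the ratio of degree sizes applies; the offset between the scales is irrelevant.
A change of 1°C is a change of 1.8°F, so per °C the value is 11 × 1.8 = 19.800.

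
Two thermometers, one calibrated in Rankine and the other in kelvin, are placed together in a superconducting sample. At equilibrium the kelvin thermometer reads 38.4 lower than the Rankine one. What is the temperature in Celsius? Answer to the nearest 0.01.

Let x be the Rankine reading; then the kelvin reading is 5/9·x.
(5/9·x) - x = -38.4  ⇒  (-4/9)·x = -38.4  ⇒  x = 86.4000°R.
In Celsius: (86.4 - 491.67) × 5/9 = -225.15°C.

-225.15°C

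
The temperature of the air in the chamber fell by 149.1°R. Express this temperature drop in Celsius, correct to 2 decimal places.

For a temperature interval the offset drops out; only the factor 5/9 applies.
149.1 × 5/9 = 82.83.

82.83°C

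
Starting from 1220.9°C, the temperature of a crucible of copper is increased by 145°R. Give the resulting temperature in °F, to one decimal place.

2374.6°F

The 145°R change is an interval, so only the factor 5/9 applies: +145 × 5/9 = +80.5556°C.
Final Celsius temperature: 1220.9000 + 80.5556 = 1301.4556°C.
In Fahrenheit: 1301.4556 × 1.8 + 32 = 2374.6°F.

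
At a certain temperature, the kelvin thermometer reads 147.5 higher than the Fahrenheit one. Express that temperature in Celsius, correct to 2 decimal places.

Let x be the Fahrenheit reading; then the kelvin reading is 5/9·x + 255.372.
(5/9·x + 255.372) - x = 147.5  ⇒  (-4/9)·x = -107.872  ⇒  x = 242.7125°F.
In Celsius: (242.7125 - 32) × 5/9 = 117.06°C.

117.06°C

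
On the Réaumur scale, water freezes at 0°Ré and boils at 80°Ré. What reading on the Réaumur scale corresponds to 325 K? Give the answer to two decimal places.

First in Celsius: 325 - 273.15 = 51.8500°C.
Linearly onto the Réaumur scale: 0 + (51.8500 / 100) × (80 - 0) = 41.48°Ré.

41.48°Ré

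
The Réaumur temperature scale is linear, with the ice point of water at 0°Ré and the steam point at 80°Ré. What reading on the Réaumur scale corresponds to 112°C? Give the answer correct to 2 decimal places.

89.60°Ré

Linearly onto the Réaumur scale: 0 + (112.0000 / 100) × (80 - 0) = 89.60°Ré.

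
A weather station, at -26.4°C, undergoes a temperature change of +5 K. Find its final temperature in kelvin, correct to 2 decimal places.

251.75 K

The 5 K change is an interval; Kelvin and Celsius degrees are the same size, so ΔC = +5°C.
Final Celsius temperature: -26.4000 + 5.0000 = -21.4000°C.
In kelvin: -21.4000 + 273.15 = 251.75 K.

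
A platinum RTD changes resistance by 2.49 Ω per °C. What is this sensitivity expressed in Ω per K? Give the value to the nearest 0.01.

2.49 Ω per K

The quantity depends on a temperature interval, so only the ratio of degree sizes applies; the offset between the scales is irrelevant.
A change of 1 K is a change of 1°C, so per K the value is 2.49 × 1 = 2.49.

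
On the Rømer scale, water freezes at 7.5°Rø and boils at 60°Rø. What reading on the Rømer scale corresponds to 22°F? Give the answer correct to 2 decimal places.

First in Celsius: (22 - 32) × 5/9 = -5.5556°C.
Linearly onto the Rømer scale: 7.5 + (-5.5556 / 100) × (60 - 7.5) = 4.58°Rø.

4.58°Rø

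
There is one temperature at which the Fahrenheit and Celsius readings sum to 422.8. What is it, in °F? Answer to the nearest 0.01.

283.23°F

Let F be the Fahrenheit reading. The Celsius reading is C = 5/9·F - 17.7778.
Require F + C = 422.8: (14/9)·F - 17.7778 = 422.8.
F = (422.8 + 17.7778) / (14/9) = 283.23.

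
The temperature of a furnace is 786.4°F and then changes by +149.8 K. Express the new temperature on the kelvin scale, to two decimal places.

842.06 K

Initial temperature in Celsius: (786.4 - 32) × 5/9 = 419.1111°C.
The 149.8 K change is an interval; Kelvin and Celsius degrees are the same size, so ΔC = +149.8°C.
Final Celsius temperature: 419.1111 + 149.8000 = 568.9111°C.
In kelvin: 568.9111 + 273.15 = 842.06 K.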